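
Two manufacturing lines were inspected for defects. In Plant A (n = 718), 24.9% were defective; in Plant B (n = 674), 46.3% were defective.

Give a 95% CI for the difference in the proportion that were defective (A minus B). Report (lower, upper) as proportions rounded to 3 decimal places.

SE₁ = √(p̂₁(1−p̂₁)/n₁) = √(0.2490·0.7510/718) = 0.01614; SE₂ = √(0.4630·0.5370/674) = 0.01921.
Independent samples: SE of the difference = √(SE₁² + SE₂²) = √(0.0002604996 + 0.0003690241) = 0.02509.
z* for 95% confidence is 1.960, so the margin of error is 1.960 × 0.02509 = 0.04918.
Point estimate p̂₁ − p̂₂ = 0.2490 − 0.4630 = -0.2140.
-0.2140 ± 0.04918 → (-0.263, -0.165).

(-0.263, -0.165)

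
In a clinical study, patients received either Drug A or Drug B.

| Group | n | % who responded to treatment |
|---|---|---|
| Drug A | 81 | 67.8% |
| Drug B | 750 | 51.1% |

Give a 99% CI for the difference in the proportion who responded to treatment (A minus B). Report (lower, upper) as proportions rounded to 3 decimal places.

The two standard errors are √(0.6780×0.3220/81) = 0.05192 and √(0.5110×0.4890/750) = 0.01825.
Because the samples are independent, SE_diff = √(0.05192² + 0.01825²) = 0.05503.
Using z* = 2.576 for 99%, ME = 2.576 × 0.05503 = 0.14176.
p̂₁ − p̂₂ = 0.1670; interval 0.1670 ± 0.14176 gives (0.025, 0.309).

(0.025, 0.309)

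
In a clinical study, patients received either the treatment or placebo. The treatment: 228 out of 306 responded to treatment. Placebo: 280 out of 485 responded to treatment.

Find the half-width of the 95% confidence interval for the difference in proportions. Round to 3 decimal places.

0.066

p̂₁ = 228/306 = 0.7451 and p̂₂ = 280/485 = 0.5773.
SE₁ = √(p̂₁(1−p̂₁)/n₁) = √(0.7451·0.2549/306) = 0.02491; SE₂ = √(0.5773·0.4227/485) = 0.02243.
Independent samples: SE of the difference = √(SE₁² + SE₂²) = √(0.0006205081 + 0.0005031049) = 0.03352.
z* for 95% confidence is 1.960, so the margin of error is 1.960 × 0.03352 = 0.06570.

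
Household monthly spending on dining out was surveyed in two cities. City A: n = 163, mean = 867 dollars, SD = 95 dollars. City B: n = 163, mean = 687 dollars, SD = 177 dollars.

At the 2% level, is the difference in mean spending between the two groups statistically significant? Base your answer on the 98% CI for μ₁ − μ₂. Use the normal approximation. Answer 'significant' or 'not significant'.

significant

SE₁ = s₁/√n₁ = 95/√163 = 7.4410; SE₂ = 177/√163 = 13.8637.
Independent samples, unequal variances: SE_diff = √(SE₁² + SE₂²) = √(55.368481 + 192.20217769) = 15.7344.
z* = 2.326, so margin of error = 2.326 × 15.7344 = 36.5982.
Difference in means = 867 − 687 = 180.0000.
180.0000 ± 36.5982 → (143.4018, 216.5982).
The interval (143.4018, 216.5982) does not contain 0, so the difference is significant.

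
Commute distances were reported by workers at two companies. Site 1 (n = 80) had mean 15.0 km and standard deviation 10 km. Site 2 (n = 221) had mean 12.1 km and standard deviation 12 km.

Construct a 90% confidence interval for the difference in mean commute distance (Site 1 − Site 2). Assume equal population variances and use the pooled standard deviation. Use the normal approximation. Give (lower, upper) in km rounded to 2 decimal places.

(0.43, 5.37)

s_p = √[((n₁−1)s₁² + (n₂−1)s₂²)/(n₁+n₂−2)] = √[(79·10² + 220·12²)/299] = 11.5054.
SE = 11.5054·√(1/80 + 1/221) = 1.5012.
With z* = 1.645, margin = 1.645 × 1.5012 = 2.4695.
x̄₁ − x̄₂ = 15.0 − 12.1 = 2.9000; interval 2.9000 ± 2.4695 = (0.43, 5.37).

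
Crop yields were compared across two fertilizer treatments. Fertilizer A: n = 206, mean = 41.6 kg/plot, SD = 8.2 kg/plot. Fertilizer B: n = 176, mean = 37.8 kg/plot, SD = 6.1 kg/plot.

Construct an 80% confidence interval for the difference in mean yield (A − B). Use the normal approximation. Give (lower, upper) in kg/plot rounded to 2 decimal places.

(2.86, 4.74)

Per-group SEs: s₁/√n₁ = 8.2/√206 = 0.5713, s₂/√n₂ = 6.1/√176 = 0.4598.
Unpooled SE of the difference: √(0.32638369 + 0.21141604) = 0.7333.
Margin of error = z* · SE = 1.282 × 0.7333 = 0.9401.
x̄₁ − x̄₂ = 41.6 − 37.8 = 3.8000.
CI: 3.8000 ± 0.9401 = (2.86, 4.74).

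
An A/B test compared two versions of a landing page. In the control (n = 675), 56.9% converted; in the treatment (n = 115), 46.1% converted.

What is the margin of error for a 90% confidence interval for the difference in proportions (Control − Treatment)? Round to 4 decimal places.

Each SE is √(p̂(1−p̂)/n): √(0.5690·0.4310/675) = 0.01906 and √(0.4610·0.5390/115) = 0.04648.
SE(p̂₁ − p̂₂) = √(SE₁² + SE₂²) = √(0.0003632836 + 0.0021603904) = 0.05024, since the two samples are independent.
At 90% confidence z* = 1.645; margin = 1.645 × 0.05024 = 0.08264.

0.0826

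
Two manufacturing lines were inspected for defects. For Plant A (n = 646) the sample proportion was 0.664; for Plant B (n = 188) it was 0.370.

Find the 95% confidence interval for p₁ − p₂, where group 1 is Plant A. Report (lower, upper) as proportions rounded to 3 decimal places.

The two standard errors are √(0.6640×0.3360/646) = 0.01858 and √(0.3700×0.6300/188) = 0.03521.
Because the samples are independent, SE_diff = √(0.01858² + 0.03521²) = 0.03981.
Using z* = 1.960 for 95%, ME = 1.960 × 0.03981 = 0.07803.
p̂₁ − p̂₂ = 0.2940; interval 0.2940 ± 0.07803 gives (0.216, 0.372).

(0.216, 0.372)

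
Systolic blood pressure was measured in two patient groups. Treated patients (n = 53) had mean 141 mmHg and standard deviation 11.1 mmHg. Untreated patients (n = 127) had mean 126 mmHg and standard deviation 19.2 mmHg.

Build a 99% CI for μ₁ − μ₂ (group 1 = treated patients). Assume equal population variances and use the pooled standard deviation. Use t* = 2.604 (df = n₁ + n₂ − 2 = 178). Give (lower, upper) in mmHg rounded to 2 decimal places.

(7.66, 22.34)

Pooled variance s_p² = [52·11.1² + 126·19.2²] / (53+127−2) = 296.9413, so s_p = 17.2320.
SE_diff = s_p·√(1/n₁ + 1/n₂) = 17.2320·√(1/53 + 1/127) = 2.8179.
t* = 2.604; margin = 2.604 × 2.8179 = 7.3378.
Difference = 141 − 126 = 15.0000.
15.0000 ± 7.3378 → (7.66, 22.34).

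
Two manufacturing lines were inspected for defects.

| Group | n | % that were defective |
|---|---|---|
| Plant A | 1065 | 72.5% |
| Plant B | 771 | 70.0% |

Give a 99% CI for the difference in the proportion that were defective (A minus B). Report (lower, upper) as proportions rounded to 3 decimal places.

The two standard errors are √(0.7250×0.2750/1065) = 0.01368 and √(0.7000×0.3000/771) = 0.01650.
Because the samples are independent, SE_diff = √(0.01368² + 0.01650²) = 0.02143.
Using z* = 2.576 for 99%, ME = 2.576 × 0.02143 = 0.05520.
p̂₁ − p̂₂ = 0.0250; interval 0.0250 ± 0.05520 gives (-0.030, 0.080).

(-0.030, 0.080)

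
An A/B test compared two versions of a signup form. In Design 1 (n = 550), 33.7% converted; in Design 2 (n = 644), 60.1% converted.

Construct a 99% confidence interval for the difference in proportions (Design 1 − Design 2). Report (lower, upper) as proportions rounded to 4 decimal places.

Each SE is √(p̂(1−p̂)/n): √(0.3370·0.6630/550) = 0.02016 and √(0.6010·0.3990/644) = 0.01930.
SE(p̂₁ − p̂₂) = √(SE₁² + SE₂²) = √(0.0004064256 + 0.00037249) = 0.02791, since the two samples are independent.
At 99% confidence z* = 2.576; margin = 2.576 × 0.02791 = 0.07190.
The difference is 0.3370 − 0.6010 = -0.2640, so the interval is -0.2640 ± 0.07190 = (-0.3359, -0.1921).

(-0.3359, -0.1921)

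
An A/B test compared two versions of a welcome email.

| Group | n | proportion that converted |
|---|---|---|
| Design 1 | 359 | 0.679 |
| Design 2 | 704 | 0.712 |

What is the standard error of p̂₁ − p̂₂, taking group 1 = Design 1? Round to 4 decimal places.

0.0300

The two standard errors are √(0.6790×0.3210/359) = 0.02464 and √(0.7120×0.2880/704) = 0.01707.
Because the samples are independent, SE_diff = √(0.02464² + 0.01707²) = 0.02998.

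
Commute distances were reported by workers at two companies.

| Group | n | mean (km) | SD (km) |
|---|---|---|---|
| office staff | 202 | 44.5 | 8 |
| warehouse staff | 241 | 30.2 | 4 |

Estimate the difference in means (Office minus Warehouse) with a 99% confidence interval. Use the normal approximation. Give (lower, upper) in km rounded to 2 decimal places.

Standard errors of each mean: 8/√202 = 0.5629 and 4/√241 = 0.2577.
SE(x̄₁ − x̄₂) = √(0.5629² + 0.2577²) = 0.6191 for independent samples with unequal variances.
With z* = 2.576, the margin is 2.576 × 0.6191 = 1.5948.
x̄₁ − x̄₂ = 44.5 − 30.2 = 14.3000; the interval is 14.3000 ± 1.5948 = (12.71, 15.89).

(12.71, 15.89)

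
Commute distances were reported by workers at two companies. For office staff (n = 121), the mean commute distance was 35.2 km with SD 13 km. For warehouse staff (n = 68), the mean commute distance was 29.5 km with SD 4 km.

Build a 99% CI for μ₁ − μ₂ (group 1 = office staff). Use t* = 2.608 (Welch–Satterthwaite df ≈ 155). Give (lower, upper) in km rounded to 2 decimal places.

Standard errors of each mean: 13/√121 = 1.1818 and 4/√68 = 0.4851.
SE(x̄₁ − x̄₂) = √(1.1818² + 0.4851²) = 1.2775 for independent samples with unequal variances.
With t* = 2.608, the margin is 2.608 × 1.2775 = 3.3317.
x̄₁ − x̄₂ = 35.2 − 29.5 = 5.7000; the interval is 5.7000 ± 3.3317 = (2.37, 9.03).

(2.37, 9.03)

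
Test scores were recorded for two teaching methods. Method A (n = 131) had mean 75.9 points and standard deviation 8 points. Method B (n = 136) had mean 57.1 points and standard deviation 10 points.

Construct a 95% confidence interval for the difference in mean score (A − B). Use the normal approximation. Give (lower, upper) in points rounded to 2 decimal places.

SE₁ = s₁/√n₁ = 8/√131 = 0.6990; SE₂ = 10/√136 = 0.8575.
Independent samples, unequal variances: SE_diff = √(SE₁² + SE₂²) = √(0.488601 + 0.73530625) = 1.1063.
z* = 1.960, so margin of error = 1.960 × 1.1063 = 2.1683.
Difference in means = 75.9 − 57.1 = 18.8000.
18.8000 ± 2.1683 → (16.63, 20.97).

(16.63, 20.97)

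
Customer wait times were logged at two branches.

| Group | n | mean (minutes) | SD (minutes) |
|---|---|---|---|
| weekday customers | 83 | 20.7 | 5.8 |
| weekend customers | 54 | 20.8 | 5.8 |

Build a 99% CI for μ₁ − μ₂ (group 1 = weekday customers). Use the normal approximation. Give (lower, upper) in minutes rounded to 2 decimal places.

Per-group SEs: s₁/√n₁ = 5.8/√83 = 0.6366, s₂/√n₂ = 5.8/√54 = 0.7893.
Unpooled SE of the difference: √(0.40525956 + 0.62299449) = 1.0140.
Margin of error = z* · SE = 2.576 × 1.0140 = 2.6121.
x̄₁ − x̄₂ = 20.7 − 20.8 = -0.1000.
CI: -0.1000 ± 2.6121 = (-2.71, 2.51).

(-2.71, 2.51)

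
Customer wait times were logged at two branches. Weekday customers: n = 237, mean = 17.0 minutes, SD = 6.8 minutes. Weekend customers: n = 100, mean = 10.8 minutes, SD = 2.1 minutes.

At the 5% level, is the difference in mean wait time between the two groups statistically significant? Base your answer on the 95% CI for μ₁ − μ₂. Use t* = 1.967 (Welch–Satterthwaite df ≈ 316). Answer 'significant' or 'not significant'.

Per-group SEs: s₁/√n₁ = 6.8/√237 = 0.4417, s₂/√n₂ = 2.1/√100 = 0.2100.
Unpooled SE of the difference: √(0.19509889 + 0.0441) = 0.4891.
Margin of error = t* · SE = 1.967 × 0.4891 = 0.9621.
x̄₁ − x̄₂ = 17.0 − 10.8 = 6.2000.
CI: 6.2000 ± 0.9621 = (5.2379, 7.1621).
The interval (5.2379, 7.1621) does not contain 0, so the difference is significant.

significant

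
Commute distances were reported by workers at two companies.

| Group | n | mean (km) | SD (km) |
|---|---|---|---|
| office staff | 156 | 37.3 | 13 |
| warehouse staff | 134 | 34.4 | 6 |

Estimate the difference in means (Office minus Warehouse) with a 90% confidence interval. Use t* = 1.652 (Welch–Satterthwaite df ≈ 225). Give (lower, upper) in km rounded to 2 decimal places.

Per-group SEs: s₁/√n₁ = 13/√156 = 1.0408, s₂/√n₂ = 6/√134 = 0.5183.
Unpooled SE of the difference: √(1.08326464 + 0.26863489) = 1.1627.
Margin of error = t* · SE = 1.652 × 1.1627 = 1.9208.
x̄₁ − x̄₂ = 37.3 − 34.4 = 2.9000.
CI: 2.9000 ± 1.9208 = (0.98, 4.82).

(0.98, 4.82)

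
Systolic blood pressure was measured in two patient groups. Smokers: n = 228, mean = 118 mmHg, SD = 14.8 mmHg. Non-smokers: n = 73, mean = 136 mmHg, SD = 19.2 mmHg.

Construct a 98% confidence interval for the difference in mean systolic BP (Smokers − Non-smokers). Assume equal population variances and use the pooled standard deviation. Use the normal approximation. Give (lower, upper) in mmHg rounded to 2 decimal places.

s_p = √[((n₁−1)s₁² + (n₂−1)s₂²)/(n₁+n₂−2)] = √[(227·14.8² + 72·19.2²)/299] = 15.9707.
SE = 15.9707·√(1/228 + 1/73) = 2.1477.
With z* = 2.326, margin = 2.326 × 2.1477 = 4.9956.
x̄₁ − x̄₂ = 118 − 136 = -18.0000; interval -18.0000 ± 4.9956 = (-23.00, -13.00).

(-23.00, -13.00)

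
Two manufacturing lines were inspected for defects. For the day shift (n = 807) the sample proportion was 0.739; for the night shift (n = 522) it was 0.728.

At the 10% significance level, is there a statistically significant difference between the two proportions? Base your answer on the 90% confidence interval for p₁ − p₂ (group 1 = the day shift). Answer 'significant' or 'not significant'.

not significant

The two standard errors are √(0.7390×0.2610/807) = 0.01546 and √(0.7280×0.2720/522) = 0.01948.
Because the samples are independent, SE_diff = √(0.01546² + 0.01948²) = 0.02487.
Using z* = 1.645 for 90%, ME = 1.645 × 0.02487 = 0.04091.
p̂₁ − p̂₂ = 0.0110; interval 0.0110 ± 0.04091 gives (-0.02991, 0.05191).
The interval (-0.02991, 0.05191) contains 0, so the difference is not significant.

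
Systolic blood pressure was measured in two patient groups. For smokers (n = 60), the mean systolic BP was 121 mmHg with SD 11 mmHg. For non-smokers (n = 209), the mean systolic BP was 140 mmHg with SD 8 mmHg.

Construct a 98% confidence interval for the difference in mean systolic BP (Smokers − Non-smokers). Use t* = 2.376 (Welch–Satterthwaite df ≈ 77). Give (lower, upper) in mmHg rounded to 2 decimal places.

(-22.62, -15.38)

Per-group SEs: s₁/√n₁ = 11/√60 = 1.4201, s₂/√n₂ = 8/√209 = 0.5534.
Unpooled SE of the difference: √(2.01668401 + 0.30625156) = 1.5241.
Margin of error = t* · SE = 2.376 × 1.5241 = 3.6213.
x̄₁ − x̄₂ = 121 − 140 = -19.0000.
CI: -19.0000 ± 3.6213 = (-22.62, -15.38).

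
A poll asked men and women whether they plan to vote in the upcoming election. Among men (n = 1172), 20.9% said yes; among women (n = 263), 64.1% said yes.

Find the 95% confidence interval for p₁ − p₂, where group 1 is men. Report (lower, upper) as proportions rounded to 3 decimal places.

SE₁ = √(p̂₁(1−p̂₁)/n₁) = √(0.2090·0.7910/1172) = 0.01188; SE₂ = √(0.6410·0.3590/263) = 0.02958.
Independent samples: SE of the difference = √(SE₁² + SE₂²) = √(0.0001411344 + 0.0008749764) = 0.03188.
z* for 95% confidence is 1.960, so the margin of error is 1.960 × 0.03188 = 0.06248.
Point estimate p̂₁ − p̂₂ = 0.2090 − 0.6410 = -0.4320.
-0.4320 ± 0.06248 → (-0.494, -0.370).

(-0.494, -0.370)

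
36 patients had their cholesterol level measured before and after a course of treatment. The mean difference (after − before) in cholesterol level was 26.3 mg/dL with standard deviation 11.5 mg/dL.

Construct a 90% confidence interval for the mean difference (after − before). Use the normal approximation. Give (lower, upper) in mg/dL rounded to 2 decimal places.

(23.15, 29.45)

This is a matched-pairs design, so SE = s_d/√n = 11.5/√36 = 1.9167.
Margin = 1.645 × 1.9167 = 3.1530; the interval is 26.3 ± 3.1530 = (23.15, 29.45).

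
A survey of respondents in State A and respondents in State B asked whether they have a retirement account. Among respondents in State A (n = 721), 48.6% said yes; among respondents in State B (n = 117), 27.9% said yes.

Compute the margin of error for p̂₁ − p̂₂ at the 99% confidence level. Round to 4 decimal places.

Each SE is √(p̂(1−p̂)/n): √(0.4860·0.5140/721) = 0.01861 and √(0.2790·0.7210/117) = 0.04146.
SE(p̂₁ − p̂₂) = √(SE₁² + SE₂²) = √(0.0003463321 + 0.0017189316) = 0.04545, since the two samples are independent.
At 99% confidence z* = 2.576; margin = 2.576 × 0.04545 = 0.11708.

0.1171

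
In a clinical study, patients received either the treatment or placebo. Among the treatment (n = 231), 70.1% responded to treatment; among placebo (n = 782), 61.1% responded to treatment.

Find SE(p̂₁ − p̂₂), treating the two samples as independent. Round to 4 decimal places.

SE₁ = √(p̂₁(1−p̂₁)/n₁) = √(0.7010·0.2990/231) = 0.03012; SE₂ = √(0.6110·0.3890/782) = 0.01743.
Independent samples: SE of the difference = √(SE₁² + SE₂²) = √(0.0009072144 + 0.0003038049) = 0.03480.

0.0348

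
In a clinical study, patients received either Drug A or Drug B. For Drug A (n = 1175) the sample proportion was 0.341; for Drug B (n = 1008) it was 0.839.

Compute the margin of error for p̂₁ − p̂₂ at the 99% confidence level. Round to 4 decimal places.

0.0465

SE₁ = √(p̂₁(1−p̂₁)/n₁) = √(0.3410·0.6590/1175) = 0.01383; SE₂ = √(0.8390·0.1610/1008) = 0.01158.
Independent samples: SE of the difference = √(SE₁² + SE₂²) = √(0.0001912689 + 0.0001340964) = 0.01804.
z* for 99% confidence is 2.576, so the margin of error is 2.576 × 0.01804 = 0.04647.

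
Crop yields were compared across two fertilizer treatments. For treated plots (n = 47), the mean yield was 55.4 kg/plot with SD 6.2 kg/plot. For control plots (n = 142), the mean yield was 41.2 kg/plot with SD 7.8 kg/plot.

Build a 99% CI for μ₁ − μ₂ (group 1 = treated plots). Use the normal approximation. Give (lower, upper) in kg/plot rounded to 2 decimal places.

(11.32, 17.08)

Standard errors of each mean: 6.2/√47 = 0.9044 and 7.8/√142 = 0.6546.
SE(x̄₁ − x̄₂) = √(0.9044² + 0.6546²) = 1.1164 for independent samples with unequal variances.
With z* = 2.576, the margin is 2.576 × 1.1164 = 2.8758.
x̄₁ − x̄₂ = 55.4 − 41.2 = 14.2000; the interval is 14.2000 ± 2.8758 = (11.32, 17.08).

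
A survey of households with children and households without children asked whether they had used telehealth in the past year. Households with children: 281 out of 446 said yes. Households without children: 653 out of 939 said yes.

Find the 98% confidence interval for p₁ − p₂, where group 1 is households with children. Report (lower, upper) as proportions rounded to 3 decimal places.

(-0.129, -0.002)

First, p̂₁ = 281/446 = 0.6300; p̂₂ = 653/939 = 0.6954.
The two standard errors are √(0.6300×0.3700/446) = 0.02286 and √(0.6954×0.3046/939) = 0.01502.
Because the samples are independent, SE_diff = √(0.02286² + 0.01502²) = 0.02735.
Using z* = 2.326 for 98%, ME = 2.326 × 0.02735 = 0.06362.
p̂₁ − p̂₂ = -0.0654; interval -0.0654 ± 0.06362 gives (-0.129, -0.002).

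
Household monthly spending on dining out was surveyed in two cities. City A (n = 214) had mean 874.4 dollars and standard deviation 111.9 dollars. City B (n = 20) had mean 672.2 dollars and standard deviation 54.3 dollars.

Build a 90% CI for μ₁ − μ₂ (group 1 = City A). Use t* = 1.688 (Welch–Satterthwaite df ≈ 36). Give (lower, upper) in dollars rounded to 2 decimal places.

(177.98, 226.42)

Per-group SEs: s₁/√n₁ = 111.9/√214 = 7.6493, s₂/√n₂ = 54.3/√20 = 12.1418.
Unpooled SE of the difference: √(58.51179049 + 147.42330724) = 14.3504.
Margin of error = t* · SE = 1.688 × 14.3504 = 24.2235.
x̄₁ − x̄₂ = 874.4 − 672.2 = 202.2000.
CI: 202.2000 ± 24.2235 = (177.98, 226.42).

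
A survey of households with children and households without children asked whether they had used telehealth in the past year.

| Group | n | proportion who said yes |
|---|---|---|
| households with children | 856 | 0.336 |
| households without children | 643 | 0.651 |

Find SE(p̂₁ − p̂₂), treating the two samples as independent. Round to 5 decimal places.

0.02478

Each SE is √(p̂(1−p̂)/n): √(0.3360·0.6640/856) = 0.01614 and √(0.6510·0.3490/643) = 0.01880.
SE(p̂₁ − p̂₂) = √(SE₁² + SE₂²) = √(0.0002604996 + 0.00035344) = 0.02478, since the two samples are independent.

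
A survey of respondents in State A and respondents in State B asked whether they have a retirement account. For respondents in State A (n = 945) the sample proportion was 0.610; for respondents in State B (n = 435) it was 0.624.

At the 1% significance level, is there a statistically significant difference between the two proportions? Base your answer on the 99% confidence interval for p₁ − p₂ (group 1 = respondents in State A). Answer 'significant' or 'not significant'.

Each SE is √(p̂(1−p̂)/n): √(0.6100·0.3900/945) = 0.01587 and √(0.6240·0.3760/435) = 0.02322.
SE(p̂₁ − p̂₂) = √(SE₁² + SE₂²) = √(0.0002518569 + 0.0005391684) = 0.02813, since the two samples are independent.
At 99% confidence z* = 2.576; margin = 2.576 × 0.02813 = 0.07246.
The difference is 0.6100 − 0.6240 = -0.0140, so the interval is -0.0140 ± 0.07246 = (-0.08646, 0.05846).
The interval (-0.08646, 0.05846) contains 0, so the difference is not significant.

not significant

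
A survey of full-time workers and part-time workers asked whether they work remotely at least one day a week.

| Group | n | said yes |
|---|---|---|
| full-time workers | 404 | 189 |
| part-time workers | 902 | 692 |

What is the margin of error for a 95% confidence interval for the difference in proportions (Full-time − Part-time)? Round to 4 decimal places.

0.0559

First, p̂₁ = 189/404 = 0.4678; p̂₂ = 692/902 = 0.7672.
The two standard errors are √(0.4678×0.5322/404) = 0.02482 and √(0.7672×0.2328/902) = 0.01407.
Because the samples are independent, SE_diff = √(0.02482² + 0.01407²) = 0.02853.
Using z* = 1.960 for 95%, ME = 1.960 × 0.02853 = 0.05592.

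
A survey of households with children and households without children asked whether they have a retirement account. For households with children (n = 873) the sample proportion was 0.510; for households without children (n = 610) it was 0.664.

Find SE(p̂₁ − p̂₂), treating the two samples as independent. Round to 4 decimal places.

Each SE is √(p̂(1−p̂)/n): √(0.5100·0.4900/873) = 0.01692 and √(0.6640·0.3360/610) = 0.01912.
SE(p̂₁ − p̂₂) = √(SE₁² + SE₂²) = √(0.0002862864 + 0.0003655744) = 0.02553, since the two samples are independent.

0.0255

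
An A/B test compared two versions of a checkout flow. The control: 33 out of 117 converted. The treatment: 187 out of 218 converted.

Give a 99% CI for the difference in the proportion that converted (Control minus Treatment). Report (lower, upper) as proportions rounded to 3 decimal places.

(-0.699, -0.452)

First, p̂₁ = 33/117 = 0.2821; p̂₂ = 187/218 = 0.8578.
The two standard errors are √(0.2821×0.7179/117) = 0.04160 and √(0.8578×0.1422/218) = 0.02365.
Because the samples are independent, SE_diff = √(0.04160² + 0.02365²) = 0.04785.
Using z* = 2.576 for 99%, ME = 2.576 × 0.04785 = 0.12326.
p̂₁ − p̂₂ = -0.5757; interval -0.5757 ± 0.12326 gives (-0.699, -0.452).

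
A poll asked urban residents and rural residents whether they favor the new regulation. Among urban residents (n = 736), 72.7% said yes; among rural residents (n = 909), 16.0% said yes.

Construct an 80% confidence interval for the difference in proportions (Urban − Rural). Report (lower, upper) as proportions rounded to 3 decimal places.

The two standard errors are √(0.7270×0.2730/736) = 0.01642 and √(0.1600×0.8400/909) = 0.01216.
Because the samples are independent, SE_diff = √(0.01642² + 0.01216²) = 0.02043.
Using z* = 1.282 for 80%, ME = 1.282 × 0.02043 = 0.02619.
p̂₁ − p̂₂ = 0.5670; interval 0.5670 ± 0.02619 gives (0.541, 0.593).

(0.541, 0.593)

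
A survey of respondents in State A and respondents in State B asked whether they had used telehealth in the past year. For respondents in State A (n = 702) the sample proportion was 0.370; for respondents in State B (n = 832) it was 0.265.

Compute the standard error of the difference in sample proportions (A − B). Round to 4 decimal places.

0.0238

SE₁ = √(p̂₁(1−p̂₁)/n₁) = √(0.3700·0.6300/702) = 0.01822; SE₂ = √(0.2650·0.7350/832) = 0.01530.
Independent samples: SE of the difference = √(SE₁² + SE₂²) = √(0.0003319684 + 0.00023409) = 0.02379.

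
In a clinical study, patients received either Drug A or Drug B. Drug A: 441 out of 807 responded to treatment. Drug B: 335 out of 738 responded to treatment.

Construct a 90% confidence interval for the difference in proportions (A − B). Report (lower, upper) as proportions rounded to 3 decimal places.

p̂₁ = 441/807 = 0.5465 and p̂₂ = 335/738 = 0.4539.
SE₁ = √(p̂₁(1−p̂₁)/n₁) = √(0.5465·0.4535/807) = 0.01752; SE₂ = √(0.4539·0.5461/738) = 0.01833.
Independent samples: SE of the difference = √(SE₁² + SE₂²) = √(0.0003069504 + 0.0003359889) = 0.02536.
z* for 90% confidence is 1.645, so the margin of error is 1.645 × 0.02536 = 0.04172.
Point estimate p̂₁ − p̂₂ = 0.5465 − 0.4539 = 0.0926.
0.0926 ± 0.04172 → (0.051, 0.134).

(0.051, 0.134)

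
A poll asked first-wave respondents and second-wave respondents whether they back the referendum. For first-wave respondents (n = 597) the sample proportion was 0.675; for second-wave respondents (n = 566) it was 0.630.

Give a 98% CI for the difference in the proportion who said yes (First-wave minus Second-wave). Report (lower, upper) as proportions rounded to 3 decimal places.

The two standard errors are √(0.6750×0.3250/597) = 0.01917 and √(0.6300×0.3700/566) = 0.02029.
Because the samples are independent, SE_diff = √(0.01917² + 0.02029²) = 0.02791.
Using z* = 2.326 for 98%, ME = 2.326 × 0.02791 = 0.06492.
p̂₁ − p̂₂ = 0.0450; interval 0.0450 ± 0.06492 gives (-0.020, 0.110).

(-0.020, 0.110)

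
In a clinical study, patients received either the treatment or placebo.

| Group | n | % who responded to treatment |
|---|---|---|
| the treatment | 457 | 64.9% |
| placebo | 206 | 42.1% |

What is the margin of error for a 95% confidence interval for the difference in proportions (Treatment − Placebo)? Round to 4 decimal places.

0.0804

SE₁ = √(p̂₁(1−p̂₁)/n₁) = √(0.6490·0.3510/457) = 0.02233; SE₂ = √(0.4210·0.5790/206) = 0.03440.
Independent samples: SE of the difference = √(SE₁² + SE₂²) = √(0.0004986289 + 0.00118336) = 0.04101.
z* for 95% confidence is 1.960, so the margin of error is 1.960 × 0.04101 = 0.08038.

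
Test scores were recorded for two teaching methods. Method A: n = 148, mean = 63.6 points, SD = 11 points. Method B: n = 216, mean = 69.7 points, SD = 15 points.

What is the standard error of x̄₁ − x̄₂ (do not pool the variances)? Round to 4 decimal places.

Standard errors of each mean: 11/√148 = 0.9042 and 15/√216 = 1.0206.
SE(x̄₁ − x̄₂) = √(0.9042² + 1.0206²) = 1.3635 for independent samples with unequal variances.

1.3635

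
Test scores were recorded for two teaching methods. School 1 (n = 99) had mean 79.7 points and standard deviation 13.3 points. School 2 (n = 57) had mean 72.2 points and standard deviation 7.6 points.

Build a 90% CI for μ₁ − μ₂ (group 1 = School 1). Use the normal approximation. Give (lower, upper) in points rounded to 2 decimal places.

Standard errors of each mean: 13.3/√99 = 1.3367 and 7.6/√57 = 1.0066.
SE(x̄₁ − x̄₂) = √(1.3367² + 1.0066²) = 1.6733 for independent samples with unequal variances.
With z* = 1.645, the margin is 1.645 × 1.6733 = 2.7526.
x̄₁ − x̄₂ = 79.7 − 72.2 = 7.5000; the interval is 7.5000 ± 2.7526 = (4.75, 10.25).

(4.75, 10.25)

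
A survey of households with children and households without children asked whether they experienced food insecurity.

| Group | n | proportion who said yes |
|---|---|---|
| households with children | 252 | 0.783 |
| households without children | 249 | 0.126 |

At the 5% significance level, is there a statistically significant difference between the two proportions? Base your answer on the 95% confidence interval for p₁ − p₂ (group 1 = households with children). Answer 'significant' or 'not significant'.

SE₁ = √(p̂₁(1−p̂₁)/n₁) = √(0.7830·0.2170/252) = 0.02597; SE₂ = √(0.1260·0.8740/249) = 0.02103.
Independent samples: SE of the difference = √(SE₁² + SE₂²) = √(0.0006744409 + 0.0004422609) = 0.03342.
z* for 95% confidence is 1.960, so the margin of error is 1.960 × 0.03342 = 0.06550.
Point estimate p̂₁ − p̂₂ = 0.7830 − 0.1260 = 0.6570.
0.6570 ± 0.06550 → (0.59150, 0.72250).
The interval (0.59150, 0.72250) does not contain 0, so the difference is significant.

significant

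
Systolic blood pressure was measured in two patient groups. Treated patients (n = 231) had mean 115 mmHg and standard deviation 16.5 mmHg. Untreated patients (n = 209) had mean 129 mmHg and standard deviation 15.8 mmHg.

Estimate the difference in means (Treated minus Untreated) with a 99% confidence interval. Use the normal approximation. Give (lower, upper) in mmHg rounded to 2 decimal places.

(-17.97, -10.03)

Per-group SEs: s₁/√n₁ = 16.5/√231 = 1.0856, s₂/√n₂ = 15.8/√209 = 1.0929.
Unpooled SE of the difference: √(1.17852736 + 1.19443041) = 1.5404.
Margin of error = z* · SE = 2.576 × 1.5404 = 3.9681.
x̄₁ − x̄₂ = 115 − 129 = -14.0000.
CI: -14.0000 ± 3.9681 = (-17.97, -10.03).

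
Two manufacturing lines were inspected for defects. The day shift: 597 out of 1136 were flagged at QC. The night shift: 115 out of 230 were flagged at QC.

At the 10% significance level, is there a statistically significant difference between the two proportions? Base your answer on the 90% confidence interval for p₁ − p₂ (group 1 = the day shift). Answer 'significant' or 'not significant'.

Sample proportions: 597/1136 = 0.5255, 115/230 = 0.5000.
Each SE is √(p̂(1−p̂)/n): √(0.5255·0.4745/1136) = 0.01482 and √(0.5000·0.5000/230) = 0.03297.
SE(p̂₁ − p̂₂) = √(SE₁² + SE₂²) = √(0.0002196324 + 0.0010870209) = 0.03615, since the two samples are independent.
At 90% confidence z* = 1.645; margin = 1.645 × 0.03615 = 0.05947.
The difference is 0.5255 − 0.5000 = 0.0255, so the interval is 0.0255 ± 0.05947 = (-0.03397, 0.08497).
The interval (-0.03397, 0.08497) contains 0, so the difference is not significant.

not significant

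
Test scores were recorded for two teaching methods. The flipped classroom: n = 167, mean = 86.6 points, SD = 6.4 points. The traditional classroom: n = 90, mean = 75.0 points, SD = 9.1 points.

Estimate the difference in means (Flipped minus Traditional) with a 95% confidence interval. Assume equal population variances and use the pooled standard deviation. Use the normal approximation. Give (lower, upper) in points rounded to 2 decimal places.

s_p = √[((n₁−1)s₁² + (n₂−1)s₂²)/(n₁+n₂−2)] = √[(166·6.4² + 89·9.1²)/255] = 7.4543.
SE = 7.4543·√(1/167 + 1/90) = 0.9748.
With z* = 1.960, margin = 1.960 × 0.9748 = 1.9106.
x̄₁ − x̄₂ = 86.6 − 75.0 = 11.6000; interval 11.6000 ± 1.9106 = (9.69, 13.51).

(9.69, 13.51)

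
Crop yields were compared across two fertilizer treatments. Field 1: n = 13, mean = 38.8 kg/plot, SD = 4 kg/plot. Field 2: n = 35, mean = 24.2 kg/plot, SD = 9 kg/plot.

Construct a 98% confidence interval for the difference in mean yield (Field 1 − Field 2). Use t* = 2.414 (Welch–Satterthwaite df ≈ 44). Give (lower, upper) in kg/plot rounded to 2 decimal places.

(10.05, 19.15)

SE₁ = s₁/√n₁ = 4/√13 = 1.1094; SE₂ = 9/√35 = 1.5213.
Independent samples, unequal variances: SE_diff = √(SE₁² + SE₂²) = √(1.23076836 + 2.31435369) = 1.8828.
t* = 2.414, so margin of error = 2.414 × 1.8828 = 4.5451.
Difference in means = 38.8 − 24.2 = 14.6000.
14.6000 ± 4.5451 → (10.05, 19.15).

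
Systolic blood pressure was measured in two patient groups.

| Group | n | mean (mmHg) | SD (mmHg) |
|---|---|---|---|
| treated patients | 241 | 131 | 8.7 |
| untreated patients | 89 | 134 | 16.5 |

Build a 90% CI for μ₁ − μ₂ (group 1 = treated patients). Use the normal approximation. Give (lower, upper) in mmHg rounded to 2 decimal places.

Standard errors of each mean: 8.7/√241 = 0.5604 and 16.5/√89 = 1.7490.
SE(x̄₁ − x̄₂) = √(0.5604² + 1.7490²) = 1.8366 for independent samples with unequal variances.
With z* = 1.645, the margin is 1.645 × 1.8366 = 3.0212.
x̄₁ − x̄₂ = 131 − 134 = -3.0000; the interval is -3.0000 ± 3.0212 = (-6.02, 0.02).

(-6.02, 0.02)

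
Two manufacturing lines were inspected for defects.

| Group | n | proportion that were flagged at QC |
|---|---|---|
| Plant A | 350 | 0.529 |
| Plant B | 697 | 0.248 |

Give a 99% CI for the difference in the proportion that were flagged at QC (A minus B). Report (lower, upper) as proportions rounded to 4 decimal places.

The two standard errors are √(0.5290×0.4710/350) = 0.02668 and √(0.2480×0.7520/697) = 0.01636.
Because the samples are independent, SE_diff = √(0.02668² + 0.01636²) = 0.03130.
Using z* = 2.576 for 99%, ME = 2.576 × 0.03130 = 0.08063.
p̂₁ − p̂₂ = 0.2810; interval 0.2810 ± 0.08063 gives (0.2004, 0.3616).

(0.2004, 0.3616)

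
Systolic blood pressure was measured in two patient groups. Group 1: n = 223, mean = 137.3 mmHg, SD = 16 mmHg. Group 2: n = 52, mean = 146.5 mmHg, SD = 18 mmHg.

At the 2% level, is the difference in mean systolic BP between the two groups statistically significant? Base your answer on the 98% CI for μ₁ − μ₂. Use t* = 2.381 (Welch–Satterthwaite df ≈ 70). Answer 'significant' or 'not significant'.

significant

Per-group SEs: s₁/√n₁ = 16/√223 = 1.0714, s₂/√n₂ = 18/√52 = 2.4962.
Unpooled SE of the difference: √(1.14789796 + 6.23101444) = 2.7164.
Margin of error = t* · SE = 2.381 × 2.7164 = 6.4677.
x̄₁ − x̄₂ = 137.3 − 146.5 = -9.2000.
CI: -9.2000 ± 6.4677 = (-15.6677, -2.7323).
The interval (-15.6677, -2.7323) does not contain 0, so the difference is significant.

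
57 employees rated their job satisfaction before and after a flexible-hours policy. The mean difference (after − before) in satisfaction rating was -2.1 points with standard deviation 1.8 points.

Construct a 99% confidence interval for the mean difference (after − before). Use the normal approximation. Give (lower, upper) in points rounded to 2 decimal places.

This is a matched-pairs design, so SE = s_d/√n = 1.8/√57 = 0.2384.
Margin = 2.576 × 0.2384 = 0.6141; the interval is -2.1 ± 0.6141 = (-2.71, -1.49).

(-2.71, -1.49)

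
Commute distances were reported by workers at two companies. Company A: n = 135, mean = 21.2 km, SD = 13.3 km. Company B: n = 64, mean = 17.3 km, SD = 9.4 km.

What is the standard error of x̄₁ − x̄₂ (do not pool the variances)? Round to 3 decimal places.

1.640

Standard errors of each mean: 13.3/√135 = 1.1447 and 9.4/√64 = 1.1750.
SE(x̄₁ − x̄₂) = √(1.1447² + 1.1750²) = 1.6404 for independent samples with unequal variances.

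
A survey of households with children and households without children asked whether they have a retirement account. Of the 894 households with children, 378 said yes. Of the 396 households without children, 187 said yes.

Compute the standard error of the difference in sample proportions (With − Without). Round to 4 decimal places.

Sample proportions: 378/894 = 0.4228, 187/396 = 0.4722.
Each SE is √(p̂(1−p̂)/n): √(0.4228·0.5772/894) = 0.01652 and √(0.4722·0.5278/396) = 0.02509.
SE(p̂₁ − p̂₂) = √(SE₁² + SE₂²) = √(0.0002729104 + 0.0006295081) = 0.03004, since the two samples are independent.

0.0300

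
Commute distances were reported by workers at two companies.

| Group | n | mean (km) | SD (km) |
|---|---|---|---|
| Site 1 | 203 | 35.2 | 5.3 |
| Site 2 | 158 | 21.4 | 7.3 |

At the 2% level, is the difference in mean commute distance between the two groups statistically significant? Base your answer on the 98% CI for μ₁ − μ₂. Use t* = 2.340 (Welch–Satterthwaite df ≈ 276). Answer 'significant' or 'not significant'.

SE₁ = s₁/√n₁ = 5.3/√203 = 0.3720; SE₂ = 7.3/√158 = 0.5808.
Independent samples, unequal variances: SE_diff = √(SE₁² + SE₂²) = √(0.138384 + 0.33732864) = 0.6897.
t* = 2.340, so margin of error = 2.340 × 0.6897 = 1.6139.
Difference in means = 35.2 − 21.4 = 13.8000.
13.8000 ± 1.6139 → (12.1861, 15.4139).
The interval (12.1861, 15.4139) does not contain 0, so the difference is significant.

significant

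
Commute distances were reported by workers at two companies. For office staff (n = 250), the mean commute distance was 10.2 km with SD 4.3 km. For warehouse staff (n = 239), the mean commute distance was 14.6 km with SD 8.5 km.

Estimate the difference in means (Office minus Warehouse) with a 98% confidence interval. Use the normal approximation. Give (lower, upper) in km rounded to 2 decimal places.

(-5.83, -2.97)

SE₁ = s₁/√n₁ = 4.3/√250 = 0.2720; SE₂ = 8.5/√239 = 0.5498.
Independent samples, unequal variances: SE_diff = √(SE₁² + SE₂²) = √(0.073984 + 0.30228004) = 0.6134.
z* = 2.326, so margin of error = 2.326 × 0.6134 = 1.4268.
Difference in means = 10.2 − 14.6 = -4.4000.
-4.4000 ± 1.4268 → (-5.83, -2.97).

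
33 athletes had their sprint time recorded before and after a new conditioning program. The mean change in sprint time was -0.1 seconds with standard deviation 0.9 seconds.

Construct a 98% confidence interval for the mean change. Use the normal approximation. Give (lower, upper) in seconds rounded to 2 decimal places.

Paired design: SE = s_d/√n = 0.9/√33 = 0.1567.
z* = 2.326; margin of error = 2.326 × 0.1567 = 0.3645.
-0.1 ± 0.3645 → (-0.46, 0.26).

(-0.46, 0.26)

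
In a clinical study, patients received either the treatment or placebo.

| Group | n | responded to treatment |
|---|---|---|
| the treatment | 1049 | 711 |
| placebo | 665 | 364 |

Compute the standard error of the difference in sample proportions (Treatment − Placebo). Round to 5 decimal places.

0.02410

Sample proportions: 711/1049 = 0.6778, 364/665 = 0.5474.
Each SE is √(p̂(1−p̂)/n): √(0.6778·0.3222/1049) = 0.01443 and √(0.5474·0.4526/665) = 0.01930.
SE(p̂₁ − p̂₂) = √(SE₁² + SE₂²) = √(0.0002082249 + 0.00037249) = 0.02410, since the two samples are independent.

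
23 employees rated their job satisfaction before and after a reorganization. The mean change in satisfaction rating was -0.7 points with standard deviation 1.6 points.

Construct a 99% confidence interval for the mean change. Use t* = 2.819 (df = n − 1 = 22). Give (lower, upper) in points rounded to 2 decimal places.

(-1.64, 0.24)

This is a matched-pairs design, so SE = s_d/√n = 1.6/√23 = 0.3336.
Margin = 2.819 × 0.3336 = 0.9404; the interval is -0.7 ± 0.9404 = (-1.64, 0.24).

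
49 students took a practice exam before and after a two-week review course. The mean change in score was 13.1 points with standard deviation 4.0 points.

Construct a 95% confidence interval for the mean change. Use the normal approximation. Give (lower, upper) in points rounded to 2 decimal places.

(11.98, 14.22)

Paired design: SE = s_d/√n = 4.0/√49 = 0.5714.
z* = 1.960; margin of error = 1.960 × 0.5714 = 1.1199.
13.1 ± 1.1199 → (11.98, 14.22).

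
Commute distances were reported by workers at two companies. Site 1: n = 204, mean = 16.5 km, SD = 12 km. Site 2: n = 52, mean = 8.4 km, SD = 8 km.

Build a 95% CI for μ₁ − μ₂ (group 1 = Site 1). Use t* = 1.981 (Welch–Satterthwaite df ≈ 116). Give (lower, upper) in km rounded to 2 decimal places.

Per-group SEs: s₁/√n₁ = 12/√204 = 0.8402, s₂/√n₂ = 8/√52 = 1.1094.
Unpooled SE of the difference: √(0.70593604 + 1.23076836) = 1.3917.
Margin of error = t* · SE = 1.981 × 1.3917 = 2.7570.
x̄₁ − x̄₂ = 16.5 − 8.4 = 8.1000.
CI: 8.1000 ± 2.7570 = (5.34, 10.86).

(5.34, 10.86)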